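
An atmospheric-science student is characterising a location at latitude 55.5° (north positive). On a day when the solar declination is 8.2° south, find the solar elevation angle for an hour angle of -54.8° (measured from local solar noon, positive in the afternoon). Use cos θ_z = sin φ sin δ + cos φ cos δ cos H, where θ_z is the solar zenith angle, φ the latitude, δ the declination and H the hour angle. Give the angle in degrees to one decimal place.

11.9°

With φ = 55.5°, δ = -8.2°, H = -54.80°: sin φ sin δ = -0.1175, cos φ cos δ cos H = 0.3232, so cos θ_z = 0.2057.
θ_z = arccos(0.2057) = 78.13°, so the elevation is 90° − 78.13° = 11.87°.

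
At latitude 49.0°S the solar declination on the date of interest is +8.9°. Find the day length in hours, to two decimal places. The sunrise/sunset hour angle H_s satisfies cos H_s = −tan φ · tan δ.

cos H_s = −tan(-49.0°) · tan(8.9°) = 0.1801, so H_s = arccos(0.1801) = 79.62°.
Day length = 2 H_s / 15° h⁻¹ = 159.24° / 15 = 10.616 h.

10.62 hours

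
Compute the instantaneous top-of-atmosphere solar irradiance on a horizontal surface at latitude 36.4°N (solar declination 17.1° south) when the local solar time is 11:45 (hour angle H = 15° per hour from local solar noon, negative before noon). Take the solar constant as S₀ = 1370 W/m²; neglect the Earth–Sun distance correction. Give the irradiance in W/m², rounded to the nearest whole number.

813 W/m²

Hour angle H = 15° × (11.75 − 12) = -3.75°.
With φ = 36.4°, δ = -17.1°, H = -3.75°: sin φ sin δ = -0.1745, cos φ cos δ cos H = 0.7677, so cos θ_z = 0.5932.
Top-of-atmosphere irradiance = S₀ cos θ_z = 1370 × 0.5932 = 812.68 W/m².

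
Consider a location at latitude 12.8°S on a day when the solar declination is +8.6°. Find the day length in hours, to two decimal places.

The sunset hour angle satisfies cos H_s = −tan φ tan δ = 0.0344, giving H_s = 88.03°.
Day length = 2 H_s / 15° h⁻¹ = 176.06° / 15 = 11.737 h.

11.74 hours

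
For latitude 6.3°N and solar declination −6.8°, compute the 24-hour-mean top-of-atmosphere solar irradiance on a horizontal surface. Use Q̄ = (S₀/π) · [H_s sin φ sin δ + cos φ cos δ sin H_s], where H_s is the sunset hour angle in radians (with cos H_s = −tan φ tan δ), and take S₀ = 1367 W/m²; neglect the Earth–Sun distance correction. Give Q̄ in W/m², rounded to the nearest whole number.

The sunset hour angle satisfies cos H_s = −tan φ tan δ = 0.0132, giving H_s = 89.24°. In radians, H_s = 1.5575.
H_s sin φ sin δ = 1.5575 × 0.1097 × -0.1184 = -0.0202.
cos φ cos δ sin H_s = 0.9940 × 0.9930 × 0.9999 = 0.9869.
Q̄ = (1367/π) × (-0.0202 + 0.9869) = 435.13 × 0.9667 = 420.64 W/m².

421 W/m²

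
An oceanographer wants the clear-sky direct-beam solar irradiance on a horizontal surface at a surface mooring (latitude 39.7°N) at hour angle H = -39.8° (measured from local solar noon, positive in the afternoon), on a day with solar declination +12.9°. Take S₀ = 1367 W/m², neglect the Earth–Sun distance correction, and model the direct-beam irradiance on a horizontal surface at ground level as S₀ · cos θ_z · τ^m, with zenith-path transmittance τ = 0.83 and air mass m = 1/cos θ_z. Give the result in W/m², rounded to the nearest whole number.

cos θ_z = sin(39.7°) sin(12.9°) + cos(39.7°) cos(12.9°) cos(-39.80°) = 0.1426 + 0.5762 = 0.7188.
Air mass m = 1/cos θ_z = 1/0.7188 = 1.391; τ^m = 0.83^1.391 = 0.7717.
Surface direct beam = 1367 × 0.7188 × 0.7717 = 758.27 W/m².

758 W/m²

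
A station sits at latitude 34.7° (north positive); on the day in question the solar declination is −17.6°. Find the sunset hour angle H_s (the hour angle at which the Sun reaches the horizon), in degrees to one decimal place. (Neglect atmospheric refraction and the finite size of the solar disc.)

cos H_s = −tan(34.7°) · tan(-17.6°) = 0.2197, so H_s = arccos(0.2197) = 77.31°.

77.3°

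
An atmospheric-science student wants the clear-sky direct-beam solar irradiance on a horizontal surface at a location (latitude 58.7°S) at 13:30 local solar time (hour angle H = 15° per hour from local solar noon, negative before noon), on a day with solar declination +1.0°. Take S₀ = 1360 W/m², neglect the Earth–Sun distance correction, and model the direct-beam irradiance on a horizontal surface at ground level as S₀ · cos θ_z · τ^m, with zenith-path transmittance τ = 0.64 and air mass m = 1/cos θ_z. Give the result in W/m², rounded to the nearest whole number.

242 W/m²

Hour angle H = 15° × (13.5 − 12) = 22.50°.
With φ = -58.7°, δ = 1.0°, H = 22.50°: sin φ sin δ = -0.0149, cos φ cos δ cos H = 0.4799, so cos θ_z = 0.4650.
Air mass m = 1/cos θ_z = 1/0.4650 = 2.151; τ^m = 0.64^2.151 = 0.3829.
Surface direct beam = 1360 × 0.4650 × 0.3829 = 242.15 W/m².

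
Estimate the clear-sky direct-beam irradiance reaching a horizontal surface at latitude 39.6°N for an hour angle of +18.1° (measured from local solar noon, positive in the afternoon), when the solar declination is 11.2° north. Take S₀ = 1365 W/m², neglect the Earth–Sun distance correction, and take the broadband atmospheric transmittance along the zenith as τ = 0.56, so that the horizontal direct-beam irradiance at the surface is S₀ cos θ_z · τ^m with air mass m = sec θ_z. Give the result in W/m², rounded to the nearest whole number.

With φ = 39.6°, δ = 11.2°, H = 18.10°: sin φ sin δ = 0.1238, cos φ cos δ cos H = 0.7184, so cos θ_z = 0.8422.
Air mass m = 1/cos θ_z = 1/0.8422 = 1.187; τ^m = 0.56^1.187 = 0.5025.
Surface direct beam = 1365 × 0.8422 × 0.5025 = 577.68 W/m².

578 W/m²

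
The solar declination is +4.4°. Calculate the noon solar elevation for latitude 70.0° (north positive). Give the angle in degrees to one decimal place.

24.4°

At local solar noon the hour angle is zero, so the elevation is 90° − |φ − δ| = 90° − |70.0° − (4.4°)| = 90° − 65.6° = 24.4°.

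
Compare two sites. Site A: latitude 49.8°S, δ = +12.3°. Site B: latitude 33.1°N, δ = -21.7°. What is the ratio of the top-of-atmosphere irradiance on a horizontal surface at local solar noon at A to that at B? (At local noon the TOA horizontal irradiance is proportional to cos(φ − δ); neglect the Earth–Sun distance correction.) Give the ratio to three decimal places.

0.812

A: cos θ_z = cos(-49.8° − (12.3°)) = 0.4679.
B: cos θ_z = cos(33.1° − (-21.7°)) = 0.5764.
Ratio A/B = 0.4679 / 0.5764 = 0.8118.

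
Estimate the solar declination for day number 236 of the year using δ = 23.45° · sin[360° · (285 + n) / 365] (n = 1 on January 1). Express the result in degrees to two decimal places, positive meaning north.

360 × (285 + 236) / 365 = 513.863°; sin(513.863°) = 0.4405.
δ = 23.45 × 0.4405 = 10.330° ≈ +10.33°.

+10.33°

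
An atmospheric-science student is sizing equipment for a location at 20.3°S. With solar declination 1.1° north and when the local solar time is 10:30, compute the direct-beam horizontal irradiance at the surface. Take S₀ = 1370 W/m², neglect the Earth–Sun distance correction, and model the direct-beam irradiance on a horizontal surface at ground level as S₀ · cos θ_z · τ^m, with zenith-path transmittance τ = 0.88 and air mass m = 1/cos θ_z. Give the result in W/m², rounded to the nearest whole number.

1015 W/m²

Hour angle H = 15° × (10.5 − 12) = -22.50°.
cos θ_z = sin φ sin δ + cos φ cos δ cos H = (-0.3469)(0.0192) + (0.9379)(0.9998)(0.9239) = 0.8597.
Air mass m = 1/cos θ_z = 1/0.8597 = 1.163; τ^m = 0.88^1.163 = 0.8619.
Surface direct beam = 1370 × 0.8597 × 0.8619 = 1015.14 W/m².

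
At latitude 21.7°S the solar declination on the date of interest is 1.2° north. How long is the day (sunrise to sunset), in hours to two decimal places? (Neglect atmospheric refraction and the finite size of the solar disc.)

11.94 hours

The sunset hour angle satisfies cos H_s = −tan φ tan δ = 0.0083, giving H_s = 89.52°.
Day length = 2 H_s / 15° h⁻¹ = 179.04° / 15 = 11.936 h.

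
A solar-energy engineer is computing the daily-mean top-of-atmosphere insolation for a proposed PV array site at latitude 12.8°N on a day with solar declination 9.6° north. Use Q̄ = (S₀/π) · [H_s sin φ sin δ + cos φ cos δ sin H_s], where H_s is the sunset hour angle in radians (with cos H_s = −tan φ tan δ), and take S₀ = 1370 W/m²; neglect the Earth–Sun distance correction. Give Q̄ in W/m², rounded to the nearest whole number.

−tan φ tan δ = −(0.2272)(0.1691) = -0.0384; H_s = arccos(-0.0384) = 92.20°. In radians, H_s = 1.6092.
H_s sin φ sin δ = 1.6092 × 0.2215 × 0.1668 = 0.0595.
cos φ cos δ sin H_s = 0.9751 × 0.9860 × 0.9993 = 0.9608.
Q̄ = (1370/π) × (0.0595 + 0.9608) = 436.08 × 1.0203 = 444.93 W/m².

445 W/m²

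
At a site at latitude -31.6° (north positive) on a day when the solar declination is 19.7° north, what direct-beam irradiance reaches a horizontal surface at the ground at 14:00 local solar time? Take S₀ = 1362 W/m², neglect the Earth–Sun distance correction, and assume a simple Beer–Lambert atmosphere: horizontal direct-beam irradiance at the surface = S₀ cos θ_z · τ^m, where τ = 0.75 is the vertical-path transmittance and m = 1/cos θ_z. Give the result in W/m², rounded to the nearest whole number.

Hour angle H = 15° × (14 − 12) = 30.00°.
cos θ_z = sin φ sin δ + cos φ cos δ cos H = (-0.5240)(0.3371) + (0.8517)(0.9415)(0.8660) = 0.5178.
Air mass m = 1/cos θ_z = 1/0.5178 = 1.931; τ^m = 0.75^1.931 = 0.5738.
Surface direct beam = 1362 × 0.5178 × 0.5738 = 404.67 W/m².

405 W/m²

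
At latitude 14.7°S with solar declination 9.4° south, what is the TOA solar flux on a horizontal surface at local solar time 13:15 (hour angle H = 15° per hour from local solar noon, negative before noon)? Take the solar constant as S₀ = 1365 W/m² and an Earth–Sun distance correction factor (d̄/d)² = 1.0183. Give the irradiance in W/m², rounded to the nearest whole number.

1314 W/m²

Hour angle H = 15° × (13.25 − 12) = 18.75°.
cos θ_z = sin φ sin δ + cos φ cos δ cos H = (-0.2538)(-0.1633) + (0.9673)(0.9866)(0.9469) = 0.9451.
Top-of-atmosphere irradiance = S₀ (d̄/d)² cos θ_z = 1365 × 1.0183 × 0.9451 = 1313.67 W/m².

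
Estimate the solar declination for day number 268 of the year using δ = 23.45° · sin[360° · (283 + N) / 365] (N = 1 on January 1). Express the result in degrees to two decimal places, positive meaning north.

-1.41°

360 × (283 + 268) / 365 = 543.452°; sin(543.452°) = -0.0602.
δ = 23.45 × -0.0602 = -1.412° ≈ -1.41°.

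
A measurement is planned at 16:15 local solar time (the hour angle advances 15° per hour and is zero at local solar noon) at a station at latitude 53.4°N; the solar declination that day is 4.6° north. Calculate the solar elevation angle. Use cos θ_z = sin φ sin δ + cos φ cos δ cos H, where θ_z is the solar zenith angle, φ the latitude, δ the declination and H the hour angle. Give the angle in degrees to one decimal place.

Hour angle H = 15° × (16.25 − 12) = 63.75°.
cos θ_z = sin φ sin δ + cos φ cos δ cos H = (0.8028)(0.0802) + (0.5962)(0.9968)(0.4423) = 0.3272.
θ_z = arccos(0.3272) = 70.90°, so the elevation is 90° − 70.90° = 19.10°.

19.1°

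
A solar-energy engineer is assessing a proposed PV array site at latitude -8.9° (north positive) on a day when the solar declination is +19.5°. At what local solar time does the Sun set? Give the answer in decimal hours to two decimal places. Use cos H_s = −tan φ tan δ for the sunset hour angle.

−tan φ tan δ = −(-0.1566)(0.3541) = 0.0555; H_s = arccos(0.0555) = 86.82°.
Sunset is at 12 + H_s/15 = 12 + 5.788 = 17.788 h local solar time.

17.79 h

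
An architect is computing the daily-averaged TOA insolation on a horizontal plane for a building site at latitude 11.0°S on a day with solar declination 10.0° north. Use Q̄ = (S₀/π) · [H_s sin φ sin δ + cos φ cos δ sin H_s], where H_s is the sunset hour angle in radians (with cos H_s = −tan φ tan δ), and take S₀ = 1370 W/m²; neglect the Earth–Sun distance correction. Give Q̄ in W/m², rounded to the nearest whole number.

399 W/m²

−tan φ tan δ = −(-0.1944)(0.1763) = 0.0343; H_s = arccos(0.0343) = 88.03°. In radians, H_s = 1.5364.
H_s sin φ sin δ = 1.5364 × -0.1908 × 0.1736 = -0.0509.
cos φ cos δ sin H_s = 0.9816 × 0.9848 × 0.9994 = 0.9661.
Q̄ = (1370/π) × (-0.0509 + 0.9661) = 436.08 × 0.9152 = 399.10 W/m².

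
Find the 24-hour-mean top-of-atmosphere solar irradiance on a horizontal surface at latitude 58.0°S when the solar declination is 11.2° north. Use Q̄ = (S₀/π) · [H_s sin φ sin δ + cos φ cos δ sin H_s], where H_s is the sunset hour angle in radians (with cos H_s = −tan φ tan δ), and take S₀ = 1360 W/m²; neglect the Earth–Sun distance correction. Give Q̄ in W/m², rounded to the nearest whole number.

−tan φ tan δ = −(-1.6003)(0.1980) = 0.3169; H_s = arccos(0.3169) = 71.52°. In radians, H_s = 1.2483.
H_s sin φ sin δ = 1.2483 × -0.8480 × 0.1942 = -0.2056.
cos φ cos δ sin H_s = 0.5299 × 0.9810 × 0.9484 = 0.4930.
Q̄ = (1360/π) × (-0.2056 + 0.4930) = 432.90 × 0.2874 = 124.42 W/m².

124 W/m²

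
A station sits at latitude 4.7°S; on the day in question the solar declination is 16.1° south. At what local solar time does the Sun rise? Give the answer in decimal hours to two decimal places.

5.91 h

−tan φ tan δ = −(-0.0822)(-0.2886) = -0.0237; H_s = arccos(-0.0237) = 91.36°.
Sunrise is at 12 − H_s/15 = 12 − 6.091 = 5.909 h local solar time.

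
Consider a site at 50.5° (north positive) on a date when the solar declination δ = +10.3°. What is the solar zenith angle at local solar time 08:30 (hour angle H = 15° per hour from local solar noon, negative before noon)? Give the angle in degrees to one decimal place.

58.7°

Hour angle H = 15° × (8.5 − 12) = -52.50°.
cos θ_z = sin(50.5°) sin(10.3°) + cos(50.5°) cos(10.3°) cos(-52.50°) = 0.1380 + 0.3810 = 0.5190.
θ_z = arccos(0.5190) = 58.73°.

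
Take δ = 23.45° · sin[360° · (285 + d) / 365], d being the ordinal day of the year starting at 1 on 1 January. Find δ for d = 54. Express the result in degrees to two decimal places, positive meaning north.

360 × (285 + 54) / 365 = 334.356°; sin(334.356°) = -0.4328.
δ = 23.45 × -0.4328 = -10.149° ≈ -10.15°.

-10.15°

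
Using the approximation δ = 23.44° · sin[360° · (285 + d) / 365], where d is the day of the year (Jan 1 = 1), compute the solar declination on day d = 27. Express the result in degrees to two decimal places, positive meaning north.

360 × (285 + 27) / 365 = 307.726°; sin(307.726°) = -0.7909.
δ = 23.44 × -0.7909 = -18.539° ≈ -18.54°.

-18.54°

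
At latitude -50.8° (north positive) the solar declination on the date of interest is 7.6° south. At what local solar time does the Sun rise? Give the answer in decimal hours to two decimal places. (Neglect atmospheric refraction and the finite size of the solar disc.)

5.37 h

The sunset hour angle satisfies cos H_s = −tan φ tan δ = -0.1636, giving H_s = 99.42°.
Sunrise is at 12 − H_s/15 = 12 − 6.628 = 5.372 h local solar time.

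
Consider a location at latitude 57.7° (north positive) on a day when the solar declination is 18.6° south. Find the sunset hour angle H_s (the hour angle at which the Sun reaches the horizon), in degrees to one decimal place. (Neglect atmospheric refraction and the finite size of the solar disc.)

57.8°

The sunset hour angle satisfies cos H_s = −tan φ tan δ = 0.5323, giving H_s = 57.84°.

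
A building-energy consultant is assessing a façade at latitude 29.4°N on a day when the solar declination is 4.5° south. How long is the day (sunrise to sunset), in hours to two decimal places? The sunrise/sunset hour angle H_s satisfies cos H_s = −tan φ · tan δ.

cos H_s = −tan(29.4°) · tan(-4.5°) = 0.0443, so H_s = arccos(0.0443) = 87.46°.
Day length = 2 H_s / 15° h⁻¹ = 174.92° / 15 = 11.661 h.

11.66 hours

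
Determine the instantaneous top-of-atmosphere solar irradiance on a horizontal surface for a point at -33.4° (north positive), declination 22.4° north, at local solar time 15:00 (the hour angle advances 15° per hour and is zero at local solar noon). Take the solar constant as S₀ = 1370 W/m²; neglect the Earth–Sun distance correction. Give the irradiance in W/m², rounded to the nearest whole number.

460 W/m²

Hour angle H = 15° × (15 − 12) = 45.00°.
With φ = -33.4°, δ = 22.4°, H = 45.00°: sin φ sin δ = -0.2098, cos φ cos δ cos H = 0.5458, so cos θ_z = 0.3360.
Top-of-atmosphere irradiance = S₀ cos θ_z = 1370 × 0.3360 = 460.32 W/m².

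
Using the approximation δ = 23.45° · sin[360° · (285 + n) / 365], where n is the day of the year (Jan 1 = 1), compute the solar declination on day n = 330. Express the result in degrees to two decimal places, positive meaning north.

-21.52°

360 × (285 + 330) / 365 = 606.575°; sin(606.575°) = -0.9176.
δ = 23.45 × -0.9176 = -21.518° ≈ -21.52°.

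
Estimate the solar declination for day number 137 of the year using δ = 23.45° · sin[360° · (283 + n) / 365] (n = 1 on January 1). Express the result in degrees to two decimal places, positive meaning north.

+19.03°

360 × (283 + 137) / 365 = 414.247°; sin(414.247°) = 0.8115.
δ = 23.45 × 0.8115 = 19.030° ≈ +19.03°.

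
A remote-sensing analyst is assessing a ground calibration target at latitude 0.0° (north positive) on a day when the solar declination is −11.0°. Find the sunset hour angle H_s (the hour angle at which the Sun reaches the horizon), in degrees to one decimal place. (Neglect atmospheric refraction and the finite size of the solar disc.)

90.0°

The sunset hour angle satisfies cos H_s = −tan φ tan δ = 0.0000, giving H_s = 90.00°.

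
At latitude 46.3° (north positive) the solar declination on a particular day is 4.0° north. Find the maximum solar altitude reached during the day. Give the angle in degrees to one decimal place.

47.7°

At local solar noon the hour angle is zero, so the elevation is 90° − |φ − δ| = 90° − |46.3° − (4.0°)| = 90° − 42.3° = 47.7°.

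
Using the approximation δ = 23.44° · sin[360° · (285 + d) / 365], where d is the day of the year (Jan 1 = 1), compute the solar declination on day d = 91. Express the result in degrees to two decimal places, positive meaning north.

+4.41°

360 × (285 + 91) / 365 = 370.849°; sin(370.849°) = 0.1882.
δ = 23.44 × 0.1882 = 4.411° ≈ +4.41°.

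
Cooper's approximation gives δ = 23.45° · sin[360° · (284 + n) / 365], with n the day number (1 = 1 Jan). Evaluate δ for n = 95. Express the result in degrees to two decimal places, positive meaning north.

360 × (284 + 95) / 365 = 373.808°; sin(373.808°) = 0.2387.
δ = 23.45 × 0.2387 = 5.598° ≈ +5.60°.

+5.60°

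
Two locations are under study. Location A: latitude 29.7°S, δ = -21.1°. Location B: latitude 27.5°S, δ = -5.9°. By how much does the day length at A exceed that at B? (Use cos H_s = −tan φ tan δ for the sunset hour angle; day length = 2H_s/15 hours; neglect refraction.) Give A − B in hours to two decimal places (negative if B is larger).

A: H_s = arccos(−tan -29.7° · tan -21.1°) = 102.71°, so 2H_s/15 = 13.6947 h.
B: H_s = arccos(−tan -27.5° · tan -5.9°) = 93.08°, so 2H_s/15 = 12.4107 h.
A − B = 13.6947 − 12.4107 = 1.2840 h.

+1.28 h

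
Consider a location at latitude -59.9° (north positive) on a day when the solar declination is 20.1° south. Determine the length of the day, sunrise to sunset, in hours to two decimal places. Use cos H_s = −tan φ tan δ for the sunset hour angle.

−tan φ tan δ = −(-1.7251)(-0.3659) = -0.6312; H_s = arccos(-0.6312) = 129.14°.
Day length = 2 H_s / 15° h⁻¹ = 258.28° / 15 = 17.219 h.

17.22 hours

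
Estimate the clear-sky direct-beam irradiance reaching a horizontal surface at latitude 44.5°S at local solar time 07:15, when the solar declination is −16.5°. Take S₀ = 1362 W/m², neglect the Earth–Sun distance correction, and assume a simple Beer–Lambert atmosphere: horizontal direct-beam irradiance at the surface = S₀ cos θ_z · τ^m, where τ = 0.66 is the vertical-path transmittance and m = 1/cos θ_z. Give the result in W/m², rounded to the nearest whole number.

212 W/m²

Hour angle H = 15° × (7.25 − 12) = -71.25°.
cos θ_z = sin φ sin δ + cos φ cos δ cos H = (-0.7009)(-0.2840) + (0.7133)(0.9588)(0.3214) = 0.4189.
Air mass m = 1/cos θ_z = 1/0.4189 = 2.387; τ^m = 0.66^2.387 = 0.3709.
Surface direct beam = 1362 × 0.4189 × 0.3709 = 211.61 W/m².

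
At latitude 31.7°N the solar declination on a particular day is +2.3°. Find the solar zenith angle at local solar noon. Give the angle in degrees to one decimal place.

At local solar noon the hour angle is zero, so the zenith angle is |φ − δ| = |31.7° − (2.3°)| = 29.4°.

29.4°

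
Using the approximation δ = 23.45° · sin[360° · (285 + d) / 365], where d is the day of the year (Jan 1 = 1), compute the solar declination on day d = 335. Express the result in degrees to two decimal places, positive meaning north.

360 × (285 + 335) / 365 = 611.507°; sin(611.507°) = -0.9484.
δ = 23.45 × -0.9484 = -22.240° ≈ -22.24°.

-22.24°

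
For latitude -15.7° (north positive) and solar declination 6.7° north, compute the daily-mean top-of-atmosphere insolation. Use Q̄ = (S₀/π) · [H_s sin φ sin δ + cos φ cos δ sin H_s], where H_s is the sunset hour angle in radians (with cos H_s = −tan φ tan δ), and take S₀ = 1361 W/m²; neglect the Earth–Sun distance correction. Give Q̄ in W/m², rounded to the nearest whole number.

393 W/m²

cos H_s = −tan(-15.7°) · tan(6.7°) = 0.0330, so H_s = arccos(0.0330) = 88.11°. In radians, H_s = 1.5378.
H_s sin φ sin δ = 1.5378 × -0.2706 × 0.1167 = -0.0486.
cos φ cos δ sin H_s = 0.9627 × 0.9932 × 0.9995 = 0.9557.
Q̄ = (1361/π) × (-0.0486 + 0.9557) = 433.22 × 0.9071 = 392.97 W/m².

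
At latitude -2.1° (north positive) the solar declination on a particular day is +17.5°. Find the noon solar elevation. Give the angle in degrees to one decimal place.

At local solar noon the hour angle is zero, so the elevation is 90° − |φ − δ| = 90° − |-2.1° − (17.5°)| = 90° − 19.6° = 70.4°.

70.4°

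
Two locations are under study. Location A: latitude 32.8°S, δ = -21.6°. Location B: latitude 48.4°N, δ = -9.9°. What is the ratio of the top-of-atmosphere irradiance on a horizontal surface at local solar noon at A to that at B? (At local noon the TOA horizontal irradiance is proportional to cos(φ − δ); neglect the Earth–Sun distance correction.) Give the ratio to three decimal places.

A: cos θ_z = cos(-32.8° − (-21.6°)) = 0.9810.
B: cos θ_z = cos(48.4° − (-9.9°)) = 0.5255.
Ratio A/B = 0.9810 / 0.5255 = 1.8668.

1.867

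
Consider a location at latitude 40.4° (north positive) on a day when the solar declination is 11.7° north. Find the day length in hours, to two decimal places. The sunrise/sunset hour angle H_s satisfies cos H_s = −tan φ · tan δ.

13.35 hours

The sunset hour angle satisfies cos H_s = −tan φ tan δ = -0.1762, giving H_s = 100.15°.
Day length = 2 H_s / 15° h⁻¹ = 200.30° / 15 = 13.353 h.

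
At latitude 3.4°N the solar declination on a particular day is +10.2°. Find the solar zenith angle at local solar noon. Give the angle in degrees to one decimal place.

At local solar noon the hour angle is zero, so the zenith angle is |φ − δ| = |3.4° − (10.2°)| = 6.8°.

6.8°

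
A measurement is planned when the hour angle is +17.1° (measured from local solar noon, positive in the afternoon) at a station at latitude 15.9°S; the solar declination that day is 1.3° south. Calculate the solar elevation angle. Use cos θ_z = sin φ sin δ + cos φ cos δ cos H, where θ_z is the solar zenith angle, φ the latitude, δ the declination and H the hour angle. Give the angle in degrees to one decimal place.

With φ = -15.9°, δ = -1.3°, H = 17.10°: sin φ sin δ = 0.0062, cos φ cos δ cos H = 0.9190, so cos θ_z = 0.9252.
θ_z = arccos(0.9252) = 22.30°, so the elevation is 90° − 22.30° = 67.70°.

67.7°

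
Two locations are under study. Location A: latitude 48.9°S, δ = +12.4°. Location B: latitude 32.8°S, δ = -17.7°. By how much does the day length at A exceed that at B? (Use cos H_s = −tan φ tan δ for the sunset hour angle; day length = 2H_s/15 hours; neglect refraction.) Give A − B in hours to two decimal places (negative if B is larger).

A: H_s = arccos(−tan -48.9° · tan 12.4°) = 75.40°, so 2H_s/15 = 10.0533 h.
B: H_s = arccos(−tan -32.8° · tan -17.7°) = 101.87°, so 2H_s/15 = 13.5827 h.
A − B = 10.0533 − 13.5827 = -3.5294 h.

-3.53 h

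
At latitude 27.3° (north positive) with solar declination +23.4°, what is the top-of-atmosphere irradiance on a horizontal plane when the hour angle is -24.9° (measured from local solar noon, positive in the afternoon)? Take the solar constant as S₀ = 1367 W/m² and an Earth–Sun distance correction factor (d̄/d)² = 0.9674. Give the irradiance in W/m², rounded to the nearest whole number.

1219 W/m²

With φ = 27.3°, δ = 23.4°, H = -24.90°: sin φ sin δ = 0.1822, cos φ cos δ cos H = 0.7397, so cos θ_z = 0.9219.
Top-of-atmosphere irradiance = S₀ (d̄/d)² cos θ_z = 1367 × 0.9674 × 0.9219 = 1219.15 W/m².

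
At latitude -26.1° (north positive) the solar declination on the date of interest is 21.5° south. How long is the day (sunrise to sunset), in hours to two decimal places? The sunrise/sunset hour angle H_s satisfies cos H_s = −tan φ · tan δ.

13.48 hours

cos H_s = −tan(-26.1°) · tan(-21.5°) = -0.1930, so H_s = arccos(-0.1930) = 101.13°.
Day length = 2 H_s / 15° h⁻¹ = 202.26° / 15 = 13.484 h.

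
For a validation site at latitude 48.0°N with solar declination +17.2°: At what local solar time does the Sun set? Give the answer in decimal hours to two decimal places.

19.34 h

cos H_s = −tan(48.0°) · tan(17.2°) = -0.3438, so H_s = arccos(-0.3438) = 110.11°.
Sunset is at 12 + H_s/15 = 12 + 7.341 = 19.341 h local solar time.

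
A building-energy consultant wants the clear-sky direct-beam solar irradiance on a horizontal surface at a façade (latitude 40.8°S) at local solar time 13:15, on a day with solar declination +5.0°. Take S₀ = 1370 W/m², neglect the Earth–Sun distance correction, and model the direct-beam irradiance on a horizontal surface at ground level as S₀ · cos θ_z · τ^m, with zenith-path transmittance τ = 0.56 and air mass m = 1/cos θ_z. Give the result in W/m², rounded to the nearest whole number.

Hour angle H = 15° × (13.25 − 12) = 18.75°.
cos θ_z = sin(-40.8°) sin(5.0°) + cos(-40.8°) cos(5.0°) cos(18.75°) = -0.0569 + 0.7141 = 0.6572.
Air mass m = 1/cos θ_z = 1/0.6572 = 1.522; τ^m = 0.56^1.522 = 0.4138.
Surface direct beam = 1370 × 0.6572 × 0.4138 = 372.57 W/m².

373 W/m²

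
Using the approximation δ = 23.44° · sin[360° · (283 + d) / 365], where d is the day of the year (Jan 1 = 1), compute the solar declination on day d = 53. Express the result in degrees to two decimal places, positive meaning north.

360 × (283 + 53) / 365 = 331.397°; sin(331.397°) = -0.4787.
δ = 23.44 × -0.4787 = -11.221° ≈ -11.22°.

-11.22°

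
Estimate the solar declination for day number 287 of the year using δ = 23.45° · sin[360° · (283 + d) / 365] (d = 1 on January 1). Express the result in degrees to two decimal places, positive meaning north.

360 × (283 + 287) / 365 = 562.192°; sin(562.192°) = -0.3777.
δ = 23.45 × -0.3777 = -8.857° ≈ -8.86°.

-8.86°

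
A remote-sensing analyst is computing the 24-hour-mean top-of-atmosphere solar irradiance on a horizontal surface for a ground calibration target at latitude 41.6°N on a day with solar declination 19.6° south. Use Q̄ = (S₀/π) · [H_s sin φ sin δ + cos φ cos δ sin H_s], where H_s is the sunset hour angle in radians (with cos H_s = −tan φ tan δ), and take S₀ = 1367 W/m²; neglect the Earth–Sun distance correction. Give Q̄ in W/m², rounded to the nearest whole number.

170 W/m²

−tan φ tan δ = −(0.8878)(-0.3561) = 0.3161; H_s = arccos(0.3161) = 71.57°. In radians, H_s = 1.2491.
H_s sin φ sin δ = 1.2491 × 0.6639 × -0.3355 = -0.2782.
cos φ cos δ sin H_s = 0.7478 × 0.9421 × 0.9487 = 0.6684.
Q̄ = (1367/π) × (-0.2782 + 0.6684) = 435.13 × 0.3902 = 169.79 W/m².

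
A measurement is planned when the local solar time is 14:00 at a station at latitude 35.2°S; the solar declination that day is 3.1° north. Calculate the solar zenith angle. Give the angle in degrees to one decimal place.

Hour angle H = 15° × (14 − 12) = 30.00°.
With φ = -35.2°, δ = 3.1°, H = 30.00°: sin φ sin δ = -0.0312, cos φ cos δ cos H = 0.7066, so cos θ_z = 0.6754.
θ_z = arccos(0.6754) = 47.51°.

47.5°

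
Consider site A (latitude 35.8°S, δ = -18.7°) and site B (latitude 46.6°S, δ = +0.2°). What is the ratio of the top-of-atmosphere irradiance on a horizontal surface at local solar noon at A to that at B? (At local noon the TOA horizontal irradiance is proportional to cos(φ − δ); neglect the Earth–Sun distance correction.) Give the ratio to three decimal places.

A: cos θ_z = cos(-35.8° − (-18.7°)) = 0.9558.
B: cos θ_z = cos(-46.6° − (0.2°)) = 0.6845.
Ratio A/B = 0.9558 / 0.6845 = 1.3963.

1.396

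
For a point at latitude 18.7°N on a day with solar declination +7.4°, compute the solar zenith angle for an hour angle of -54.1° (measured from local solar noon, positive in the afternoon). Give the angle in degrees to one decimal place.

With φ = 18.7°, δ = 7.4°, H = -54.10°: sin φ sin δ = 0.0413, cos φ cos δ cos H = 0.5508, so cos θ_z = 0.5921.
θ_z = arccos(0.5921) = 53.69°.

53.7°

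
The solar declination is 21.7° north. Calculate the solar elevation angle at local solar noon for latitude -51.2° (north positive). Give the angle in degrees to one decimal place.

17.1°

At local solar noon the hour angle is zero, so the elevation is 90° − |φ − δ| = 90° − |-51.2° − (21.7°)| = 90° − 72.9° = 17.1°.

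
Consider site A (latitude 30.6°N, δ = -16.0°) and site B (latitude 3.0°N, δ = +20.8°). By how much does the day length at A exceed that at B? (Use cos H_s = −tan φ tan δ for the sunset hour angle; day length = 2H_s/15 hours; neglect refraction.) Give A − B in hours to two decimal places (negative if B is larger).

A: H_s = arccos(−tan 30.6° · tan -16.0°) = 80.24°, so 2H_s/15 = 10.6987 h.
B: H_s = arccos(−tan 3.0° · tan 20.8°) = 91.14°, so 2H_s/15 = 12.1520 h.
A − B = 10.6987 − 12.1520 = -1.4533 h.

-1.45 h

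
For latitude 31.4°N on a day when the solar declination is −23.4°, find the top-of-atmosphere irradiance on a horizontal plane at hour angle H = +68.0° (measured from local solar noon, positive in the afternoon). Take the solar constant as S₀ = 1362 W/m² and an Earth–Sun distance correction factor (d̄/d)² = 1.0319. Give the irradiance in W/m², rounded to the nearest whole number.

cos θ_z = sin φ sin δ + cos φ cos δ cos H = (0.5210)(-0.3971) + (0.8536)(0.9178)(0.3746) = 0.0866.
Top-of-atmosphere irradiance = S₀ (d̄/d)² cos θ_z = 1362 × 1.0319 × 0.0866 = 121.71 W/m².

122 W/m²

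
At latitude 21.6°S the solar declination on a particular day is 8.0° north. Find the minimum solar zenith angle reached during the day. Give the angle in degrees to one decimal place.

At local solar noon the hour angle is zero, so the zenith angle is |φ − δ| = |-21.6° − (8.0°)| = 29.6°.

29.6°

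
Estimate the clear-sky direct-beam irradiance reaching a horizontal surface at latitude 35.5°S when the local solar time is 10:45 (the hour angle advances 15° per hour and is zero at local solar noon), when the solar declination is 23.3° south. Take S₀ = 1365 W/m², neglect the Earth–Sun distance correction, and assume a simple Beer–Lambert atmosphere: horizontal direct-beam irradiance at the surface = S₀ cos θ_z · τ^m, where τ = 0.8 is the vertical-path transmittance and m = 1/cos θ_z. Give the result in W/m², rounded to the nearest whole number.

Hour angle H = 15° × (10.75 − 12) = -18.75°.
cos θ_z = sin(-35.5°) sin(-23.3°) + cos(-35.5°) cos(-23.3°) cos(-18.75°) = 0.2297 + 0.7080 = 0.9377.
Air mass m = 1/cos θ_z = 1/0.9377 = 1.066; τ^m = 0.8^1.066 = 0.7883.
Surface direct beam = 1365 × 0.9377 × 0.7883 = 1008.99 W/m².

1009 W/m²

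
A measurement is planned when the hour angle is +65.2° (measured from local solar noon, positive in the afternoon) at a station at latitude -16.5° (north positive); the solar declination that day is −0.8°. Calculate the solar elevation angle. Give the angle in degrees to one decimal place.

cos θ_z = sin(-16.5°) sin(-0.8°) + cos(-16.5°) cos(-0.8°) cos(65.20°) = 0.0040 + 0.4021 = 0.4061.
θ_z = arccos(0.4061) = 66.04°, so the elevation is 90° − 66.04° = 23.96°.

24.0°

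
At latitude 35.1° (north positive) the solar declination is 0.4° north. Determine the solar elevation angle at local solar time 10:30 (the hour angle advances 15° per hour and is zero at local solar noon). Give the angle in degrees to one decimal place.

49.5°

Hour angle H = 15° × (10.5 − 12) = -22.50°.
With φ = 35.1°, δ = 0.4°, H = -22.50°: sin φ sin δ = 0.0040, cos φ cos δ cos H = 0.7559, so cos θ_z = 0.7599.
θ_z = arccos(0.7599) = 40.54°, so the elevation is 90° − 40.54° = 49.46°.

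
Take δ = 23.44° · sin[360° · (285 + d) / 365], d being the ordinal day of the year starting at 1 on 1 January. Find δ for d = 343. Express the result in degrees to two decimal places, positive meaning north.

360 × (285 + 343) / 365 = 619.397°; sin(619.397°) = -0.9829.
δ = 23.44 × -0.9829 = -23.039° ≈ -23.04°.

-23.04°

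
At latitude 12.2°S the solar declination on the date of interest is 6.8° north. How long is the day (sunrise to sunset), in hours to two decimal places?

cos H_s = −tan(-12.2°) · tan(6.8°) = 0.0258, so H_s = arccos(0.0258) = 88.52°.
Day length = 2 H_s / 15° h⁻¹ = 177.04° / 15 = 11.803 h.

11.80 hours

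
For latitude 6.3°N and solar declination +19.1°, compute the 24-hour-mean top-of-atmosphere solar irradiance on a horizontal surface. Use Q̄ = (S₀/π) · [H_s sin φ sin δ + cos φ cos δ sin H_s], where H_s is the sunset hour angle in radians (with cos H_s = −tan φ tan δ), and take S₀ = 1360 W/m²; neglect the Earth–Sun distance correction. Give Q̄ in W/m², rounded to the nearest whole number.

431 W/m²

−tan φ tan δ = −(0.1104)(0.3463) = -0.0382; H_s = arccos(-0.0382) = 92.19°. In radians, H_s = 1.6090.
H_s sin φ sin δ = 1.6090 × 0.1097 × 0.3272 = 0.0578.
cos φ cos δ sin H_s = 0.9940 × 0.9449 × 0.9993 = 0.9386.
Q̄ = (1360/π) × (0.0578 + 0.9386) = 432.90 × 0.9964 = 431.34 W/m².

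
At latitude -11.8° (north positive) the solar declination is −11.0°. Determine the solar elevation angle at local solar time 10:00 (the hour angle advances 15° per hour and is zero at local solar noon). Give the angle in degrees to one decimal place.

60.6°

Hour angle H = 15° × (10 − 12) = -30.00°.
cos θ_z = sin φ sin δ + cos φ cos δ cos H = (-0.2045)(-0.1908) + (0.9789)(0.9816)(0.8660) = 0.8711.
θ_z = arccos(0.8711) = 29.41°, so the elevation is 90° − 29.41° = 60.59°.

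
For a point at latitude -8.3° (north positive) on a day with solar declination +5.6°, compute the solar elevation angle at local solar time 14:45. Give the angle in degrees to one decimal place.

46.6°

Hour angle H = 15° × (14.75 − 12) = 41.25°.
cos θ_z = sin φ sin δ + cos φ cos δ cos H = (-0.1444)(0.0976) + (0.9895)(0.9952)(0.7518) = 0.7262.
θ_z = arccos(0.7262) = 43.43°, so the elevation is 90° − 43.43° = 46.57°.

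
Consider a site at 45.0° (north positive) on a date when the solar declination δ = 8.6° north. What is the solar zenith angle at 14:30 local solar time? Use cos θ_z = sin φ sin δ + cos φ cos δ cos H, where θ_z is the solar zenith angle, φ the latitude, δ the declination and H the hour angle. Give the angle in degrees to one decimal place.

48.7°

Hour angle H = 15° × (14.5 − 12) = 37.50°.
With φ = 45.0°, δ = 8.6°, H = 37.50°: sin φ sin δ = 0.1057, cos φ cos δ cos H = 0.5547, so cos θ_z = 0.6604.
θ_z = arccos(0.6604) = 48.67°.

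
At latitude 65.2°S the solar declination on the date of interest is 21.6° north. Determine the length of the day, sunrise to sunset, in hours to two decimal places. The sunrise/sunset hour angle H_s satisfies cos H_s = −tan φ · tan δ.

4.14 hours

−tan φ tan δ = −(-2.1642)(0.3959) = 0.8568; H_s = arccos(0.8568) = 31.04°.
Day length = 2 H_s / 15° h⁻¹ = 62.08° / 15 = 4.139 h.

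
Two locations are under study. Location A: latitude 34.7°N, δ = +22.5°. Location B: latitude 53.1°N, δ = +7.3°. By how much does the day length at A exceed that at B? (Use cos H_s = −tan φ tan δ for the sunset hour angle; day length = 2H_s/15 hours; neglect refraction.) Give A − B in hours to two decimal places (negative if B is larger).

A: H_s = arccos(−tan 34.7° · tan 22.5°) = 106.67°, so 2H_s/15 = 14.2227 h.
B: H_s = arccos(−tan 53.1° · tan 7.3°) = 99.82°, so 2H_s/15 = 13.3093 h.
A − B = 14.2227 − 13.3093 = 0.9134 h.

+0.91 h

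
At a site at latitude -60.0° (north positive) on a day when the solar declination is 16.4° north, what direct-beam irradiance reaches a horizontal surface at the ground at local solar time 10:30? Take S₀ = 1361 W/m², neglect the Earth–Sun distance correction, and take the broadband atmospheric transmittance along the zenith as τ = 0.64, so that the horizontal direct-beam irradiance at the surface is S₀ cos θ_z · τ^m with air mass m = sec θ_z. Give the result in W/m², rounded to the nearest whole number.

29 W/m²

Hour angle H = 15° × (10.5 − 12) = -22.50°.
With φ = -60.0°, δ = 16.4°, H = -22.50°: sin φ sin δ = -0.2445, cos φ cos δ cos H = 0.4431, so cos θ_z = 0.1986.
Air mass m = 1/cos θ_z = 1/0.1986 = 5.035; τ^m = 0.64^5.035 = 0.1057.
Surface direct beam = 1361 × 0.1986 × 0.1057 = 28.57 W/m².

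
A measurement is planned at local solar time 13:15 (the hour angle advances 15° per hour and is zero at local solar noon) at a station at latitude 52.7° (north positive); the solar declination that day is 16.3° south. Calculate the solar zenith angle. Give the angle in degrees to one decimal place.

70.9°

Hour angle H = 15° × (13.25 − 12) = 18.75°.
cos θ_z = sin φ sin δ + cos φ cos δ cos H = (0.7955)(-0.2807) + (0.6060)(0.9598)(0.9469) = 0.3275.
θ_z = arccos(0.3275) = 70.88°.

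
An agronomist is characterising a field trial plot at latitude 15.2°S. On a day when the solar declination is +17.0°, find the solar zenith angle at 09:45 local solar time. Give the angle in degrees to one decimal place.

46.3°

Hour angle H = 15° × (9.75 − 12) = -33.75°.
cos θ_z = sin(-15.2°) sin(17.0°) + cos(-15.2°) cos(17.0°) cos(-33.75°) = -0.0767 + 0.7673 = 0.6906.
θ_z = arccos(0.6906) = 46.32°.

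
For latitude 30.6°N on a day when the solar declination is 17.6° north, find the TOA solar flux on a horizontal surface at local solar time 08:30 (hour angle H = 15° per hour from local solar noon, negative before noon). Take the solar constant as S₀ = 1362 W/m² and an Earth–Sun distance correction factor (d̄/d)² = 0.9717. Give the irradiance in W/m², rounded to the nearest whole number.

Hour angle H = 15° × (8.5 − 12) = -52.50°.
With φ = 30.6°, δ = 17.6°, H = -52.50°: sin φ sin δ = 0.1539, cos φ cos δ cos H = 0.4995, so cos θ_z = 0.6534.
Top-of-atmosphere irradiance = S₀ (d̄/d)² cos θ_z = 1362 × 0.9717 × 0.6534 = 864.75 W/m².

865 W/m²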